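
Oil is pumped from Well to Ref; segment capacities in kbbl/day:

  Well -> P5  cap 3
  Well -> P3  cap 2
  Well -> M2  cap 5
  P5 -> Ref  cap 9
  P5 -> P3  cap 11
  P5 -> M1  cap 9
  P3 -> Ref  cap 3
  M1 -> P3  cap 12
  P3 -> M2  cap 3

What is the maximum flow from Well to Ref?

Augment Well→P5→Ref: bottleneck 3, flow now 3.
Augment Well→P3→Ref: bottleneck 2, flow now 5.
No augmenting path remains; maximum flow = 5.
In the residual graph, reachable from Well: {Well, M2}.
Min-cut edges: Well→P5 (3), Well→P3 (2); capacity 3 + 2 = 5.
This cut is saturated, so no flow can exceed 5.

5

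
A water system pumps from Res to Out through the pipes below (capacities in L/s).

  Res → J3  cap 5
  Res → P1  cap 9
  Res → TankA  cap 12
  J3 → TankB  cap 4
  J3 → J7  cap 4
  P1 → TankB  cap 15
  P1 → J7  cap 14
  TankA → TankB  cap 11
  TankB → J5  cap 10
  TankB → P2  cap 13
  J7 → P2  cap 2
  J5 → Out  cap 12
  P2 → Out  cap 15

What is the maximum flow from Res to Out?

25

Augment Res→J3→TankB→J5→Out: bottleneck 4, flow now 4.
Augment Res→J3→J7→P2→Out: bottleneck 1, flow now 5.
Augment Res→P1→TankB→J5→Out: bottleneck 6, flow now 11.
Augment Res→P1→TankB→P2→Out: bottleneck 3, flow now 14.
Augment Res→TankA→TankB→P2→Out: bottleneck 10, flow now 24.
Augment Res→TankA→TankB→J3→J7→P2→Out: bottleneck 1, flow now 25. (uses reverse residual edge)
No augmenting path remains; maximum flow = 25.
In the residual graph, reachable from Res: {Res, TankA}.
Min-cut edges: Res→J3 (5), Res→P1 (9), TankA→TankB (11); capacity 5 + 9 + 11 = 25.
This cut is saturated, so no flow can exceed 25.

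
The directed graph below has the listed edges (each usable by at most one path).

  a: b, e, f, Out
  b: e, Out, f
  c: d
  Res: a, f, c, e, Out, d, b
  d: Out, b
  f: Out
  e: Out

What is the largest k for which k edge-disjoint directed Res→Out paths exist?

Assign every edge capacity 1; by Menger, the answer equals the max flow.
Path Res→Out (+1); total 1.
Path Res→a→Out (+1); total 2.
Path Res→b→Out (+1); total 3.
Path Res→d→Out (+1); total 4.
Path Res→e→Out (+1); total 5.
Path Res→f→Out (+1); total 6.
No residual Res→Out path; max flow = 6.
Certifying cut of size 6: {Res→Out, Res→a, b→Out, d→Out, e→Out, f→Out}.

6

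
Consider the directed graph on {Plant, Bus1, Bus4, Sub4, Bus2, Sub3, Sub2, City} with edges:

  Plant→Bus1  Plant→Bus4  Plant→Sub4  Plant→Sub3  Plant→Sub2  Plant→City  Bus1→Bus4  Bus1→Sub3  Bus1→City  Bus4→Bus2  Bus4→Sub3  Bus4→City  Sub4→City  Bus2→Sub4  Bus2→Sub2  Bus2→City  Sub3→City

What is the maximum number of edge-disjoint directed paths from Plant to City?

Assign every edge capacity 1; by Menger, the answer equals the max flow.
Path Plant→City (+1); total 1.
Path Plant→Bus1→City (+1); total 2.
Path Plant→Bus4→City (+1); total 3.
Path Plant→Sub4→City (+1); total 4.
Path Plant→Sub3→City (+1); total 5.
No residual Plant→City path; max flow = 5.
Certifying cut of size 5: {Plant→Bus1, Plant→Bus4, Plant→City, Plant→Sub3, Plant→Sub4}.

5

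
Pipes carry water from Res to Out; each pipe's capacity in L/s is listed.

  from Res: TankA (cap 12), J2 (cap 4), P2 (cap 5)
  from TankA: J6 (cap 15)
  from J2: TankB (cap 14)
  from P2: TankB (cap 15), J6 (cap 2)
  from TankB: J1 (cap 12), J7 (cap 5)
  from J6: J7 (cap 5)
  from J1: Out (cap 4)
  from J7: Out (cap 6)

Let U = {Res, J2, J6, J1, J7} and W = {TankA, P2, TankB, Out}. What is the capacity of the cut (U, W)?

Edges leaving {Res, J2, J6, J1, J7}: Res→TankA (12), Res→P2 (5), J2→TankB (14), J1→Out (4), J7→Out (6).
Cut capacity = 12 + 5 + 14 + 4 + 6 = 41.

41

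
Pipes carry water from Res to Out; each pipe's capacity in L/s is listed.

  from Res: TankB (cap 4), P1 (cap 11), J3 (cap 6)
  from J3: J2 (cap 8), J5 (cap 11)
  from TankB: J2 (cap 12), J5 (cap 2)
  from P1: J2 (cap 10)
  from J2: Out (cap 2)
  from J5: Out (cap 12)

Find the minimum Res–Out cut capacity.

Augment Res→J3→J2→Out: bottleneck 2, flow now 2.
Augment Res→J3→J5→Out: bottleneck 4, flow now 6.
Augment Res→TankB→J5→Out: bottleneck 2, flow now 8.
Augment Res→TankB→J2→J3→J5→Out: bottleneck 2, flow now 10. (uses reverse residual edge)
No augmenting path remains; maximum flow = 10.
By max-flow min-cut, the minimum cut capacity equals the max flow.
In the residual graph, reachable from Res: {Res, TankB, P1, J2}.
Min-cut edges: Res→J3 (6), TankB→J5 (2), J2→Out (2); capacity 6 + 2 + 2 = 10.

10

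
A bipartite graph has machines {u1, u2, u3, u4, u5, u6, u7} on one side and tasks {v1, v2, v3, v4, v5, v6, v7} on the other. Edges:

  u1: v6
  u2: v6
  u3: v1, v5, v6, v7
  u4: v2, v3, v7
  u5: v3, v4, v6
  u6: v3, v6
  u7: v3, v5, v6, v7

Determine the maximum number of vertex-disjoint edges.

Unit-capacity flow: source→left, listed edges, right→sink; max matching = max flow.
Augmenting path u1→v6 (+1); matched 1.
Augmenting path u3→v1 (+1); matched 2.
Augmenting path u4→v2 (+1); matched 3.
Augmenting path u5→v3 (+1); matched 4.
Augmenting path u7→v5 (+1); matched 5.
Augmenting path u6→v3→u5→v4 (+1); matched 6.
No augmenting path remains; maximum matching = 6.
König certificate: {u3, u4, u5, u6, u7, v6} is a vertex cover of size 6 (every listed pair touches it), so no matching can be larger.

6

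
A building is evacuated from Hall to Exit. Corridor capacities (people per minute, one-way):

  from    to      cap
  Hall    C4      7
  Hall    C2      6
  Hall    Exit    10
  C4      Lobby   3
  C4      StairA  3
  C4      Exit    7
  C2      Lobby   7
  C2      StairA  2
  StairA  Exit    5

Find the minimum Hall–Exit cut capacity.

Augment Hall→Exit: bottleneck 10, flow now 10.
Augment Hall→C4→Exit: bottleneck 7, flow now 17.
Augment Hall→C2→StairA→Exit: bottleneck 2, flow now 19.
No augmenting path remains; maximum flow = 19.
By max-flow min-cut, the minimum cut capacity equals the max flow.
In the residual graph, reachable from Hall: {Hall, C2, Lobby}.
Min-cut edges: Hall→C4 (7), Hall→Exit (10), C2→StairA (2); capacity 7 + 10 + 2 = 19.

19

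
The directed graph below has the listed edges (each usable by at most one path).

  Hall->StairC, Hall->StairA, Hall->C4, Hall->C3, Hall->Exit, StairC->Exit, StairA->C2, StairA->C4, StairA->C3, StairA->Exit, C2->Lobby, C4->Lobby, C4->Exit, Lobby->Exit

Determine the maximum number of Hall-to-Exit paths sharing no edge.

Assign every edge capacity 1; by Menger, the answer equals the max flow.
Path Hall→Exit (+1); total 1.
Path Hall→StairC→Exit (+1); total 2.
Path Hall→StairA→Exit (+1); total 3.
Path Hall→C4→Exit (+1); total 4.
No residual Hall→Exit path; max flow = 4.
Certifying cut of size 4: {Hall→C4, Hall→Exit, Hall→StairA, Hall→StairC}.

4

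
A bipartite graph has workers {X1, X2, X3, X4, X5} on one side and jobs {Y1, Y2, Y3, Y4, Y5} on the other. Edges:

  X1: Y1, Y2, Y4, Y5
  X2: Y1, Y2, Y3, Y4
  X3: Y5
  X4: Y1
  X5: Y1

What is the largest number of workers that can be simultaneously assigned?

4

Unit-capacity flow: source→left, listed edges, right→sink; max matching = max flow.
Augmenting path X1→Y1 (+1); matched 1.
Augmenting path X2→Y2 (+1); matched 2.
Augmenting path X3→Y5 (+1); matched 3.
Augmenting path X4→Y1→X1→Y4 (+1); matched 4.
No augmenting path remains; maximum matching = 4.
König certificate: {X1, X2, X3, Y1} is a vertex cover of size 4 (every listed pair touches it), so no matching can be larger.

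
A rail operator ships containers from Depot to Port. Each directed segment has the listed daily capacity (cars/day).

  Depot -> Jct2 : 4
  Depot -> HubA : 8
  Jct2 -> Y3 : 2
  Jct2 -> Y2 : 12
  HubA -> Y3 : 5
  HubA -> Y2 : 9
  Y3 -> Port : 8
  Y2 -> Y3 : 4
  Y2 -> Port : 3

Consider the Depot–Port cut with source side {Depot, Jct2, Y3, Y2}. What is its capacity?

Edges leaving {Depot, Jct2, Y3, Y2}: Depot→HubA (8), Y3→Port (8), Y2→Port (3).
Cut capacity = 8 + 8 + 3 = 19.

19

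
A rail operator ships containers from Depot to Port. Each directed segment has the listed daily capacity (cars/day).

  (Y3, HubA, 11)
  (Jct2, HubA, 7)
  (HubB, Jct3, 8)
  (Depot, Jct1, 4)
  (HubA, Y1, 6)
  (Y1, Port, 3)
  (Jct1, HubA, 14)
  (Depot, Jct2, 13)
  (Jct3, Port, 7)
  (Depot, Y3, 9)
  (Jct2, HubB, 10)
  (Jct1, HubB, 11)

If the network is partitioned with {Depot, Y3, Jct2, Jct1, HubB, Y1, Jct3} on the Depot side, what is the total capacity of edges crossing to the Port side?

Edges leaving {Depot, Y3, Jct2, Jct1, HubB, Y1, Jct3}: Y3→HubA (11), Jct2→HubA (7), Jct1→HubA (14), Y1→Port (3), Jct3→Port (7).
Cut capacity = 11 + 7 + 14 + 3 + 7 = 42.

42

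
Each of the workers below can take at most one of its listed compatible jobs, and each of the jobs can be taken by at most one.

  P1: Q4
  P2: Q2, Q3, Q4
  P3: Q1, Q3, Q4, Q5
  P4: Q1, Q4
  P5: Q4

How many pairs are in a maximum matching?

4

Unit-capacity flow: source→left, listed edges, right→sink; max matching = max flow.
Augmenting path P1→Q4 (+1); matched 1.
Augmenting path P2→Q2 (+1); matched 2.
Augmenting path P3→Q1 (+1); matched 3.
Augmenting path P4→Q1→P3→Q3 (+1); matched 4.
No augmenting path remains; maximum matching = 4.
König certificate: {P2, P3, P4, Q4} is a vertex cover of size 4 (every listed pair touches it), so no matching can be larger.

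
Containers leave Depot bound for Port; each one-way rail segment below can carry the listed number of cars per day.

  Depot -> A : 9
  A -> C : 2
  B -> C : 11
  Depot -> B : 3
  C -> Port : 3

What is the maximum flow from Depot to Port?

3

Augment Depot→A→C→Port: bottleneck 2, flow now 2.
Augment Depot→B→C→Port: bottleneck 1, flow now 3.
No augmenting path remains; maximum flow = 3.
In the residual graph, reachable from Depot: {Depot, A, B, C}.
Min-cut edges: C→Port (3); capacity 3 = 3.
This cut is saturated, so no flow can exceed 3.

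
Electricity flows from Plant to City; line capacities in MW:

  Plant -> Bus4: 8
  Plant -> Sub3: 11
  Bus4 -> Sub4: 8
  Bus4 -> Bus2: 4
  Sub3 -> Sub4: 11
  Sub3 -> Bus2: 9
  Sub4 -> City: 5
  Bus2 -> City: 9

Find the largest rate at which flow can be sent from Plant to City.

14

Augment Plant→Bus4→Sub4→City: bottleneck 5, flow now 5.
Augment Plant→Bus4→Bus2→City: bottleneck 3, flow now 8.
Augment Plant→Sub3→Bus2→City: bottleneck 6, flow now 14.
No augmenting path remains; maximum flow = 14.
In the residual graph, reachable from Plant: {Plant, Bus4, Sub3, Sub4, Bus2}.
Min-cut edges: Sub4→City (5), Bus2→City (9); capacity 5 + 9 = 14.
This cut is saturated, so no flow can exceed 14.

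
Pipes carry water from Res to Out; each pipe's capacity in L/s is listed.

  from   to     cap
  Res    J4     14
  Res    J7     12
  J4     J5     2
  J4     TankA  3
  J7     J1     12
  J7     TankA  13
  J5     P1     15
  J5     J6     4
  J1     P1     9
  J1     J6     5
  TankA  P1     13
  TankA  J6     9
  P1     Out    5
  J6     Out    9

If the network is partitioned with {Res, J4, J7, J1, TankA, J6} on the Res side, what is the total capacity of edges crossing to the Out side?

33

Edges leaving {Res, J4, J7, J1, TankA, J6}: J4→J5 (2), J1→P1 (9), TankA→P1 (13), J6→Out (9).
Cut capacity = 2 + 9 + 13 + 9 = 33.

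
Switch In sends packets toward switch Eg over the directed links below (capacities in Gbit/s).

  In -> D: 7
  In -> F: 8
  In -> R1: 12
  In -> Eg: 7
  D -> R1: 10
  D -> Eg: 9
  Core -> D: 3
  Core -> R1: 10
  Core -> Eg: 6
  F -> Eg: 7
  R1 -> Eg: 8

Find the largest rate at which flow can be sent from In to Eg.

29

Augment In→Eg: bottleneck 7, flow now 7.
Augment In→D→Eg: bottleneck 7, flow now 14.
Augment In→F→Eg: bottleneck 7, flow now 21.
Augment In→R1→Eg: bottleneck 8, flow now 29.
No augmenting path remains; maximum flow = 29.
In the residual graph, reachable from In: {In, F, R1}.
Min-cut edges: In→D (7), In→Eg (7), F→Eg (7), R1→Eg (8); capacity 7 + 7 + 7 + 8 = 29.
This cut is saturated, so no flow can exceed 29.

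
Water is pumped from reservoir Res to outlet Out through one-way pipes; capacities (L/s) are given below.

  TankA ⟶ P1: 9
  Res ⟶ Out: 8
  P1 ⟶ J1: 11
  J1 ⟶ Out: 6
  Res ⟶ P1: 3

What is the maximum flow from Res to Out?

Augment Res→Out: bottleneck 8, flow now 8.
Augment Res→P1→J1→Out: bottleneck 3, flow now 11.
No augmenting path remains; maximum flow = 11.
In the residual graph, reachable from Res: {Res}.
Min-cut edges: Res→P1 (3), Res→Out (8); capacity 3 + 8 = 11.
This cut is saturated, so no flow can exceed 11.

11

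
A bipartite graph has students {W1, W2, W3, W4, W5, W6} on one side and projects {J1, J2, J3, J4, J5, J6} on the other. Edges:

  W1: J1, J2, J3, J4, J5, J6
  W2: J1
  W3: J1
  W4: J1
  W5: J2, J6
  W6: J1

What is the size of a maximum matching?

Unit-capacity flow: source→left, listed edges, right→sink; max matching = max flow.
Augmenting path W1→J1 (+1); matched 1.
Augmenting path W5→J2 (+1); matched 2.
Augmenting path W2→J1→W1→J3 (+1); matched 3.
No augmenting path remains; maximum matching = 3.
König certificate: {W1, W5, J1} is a vertex cover of size 3 (every listed pair touches it), so no matching can be larger.

3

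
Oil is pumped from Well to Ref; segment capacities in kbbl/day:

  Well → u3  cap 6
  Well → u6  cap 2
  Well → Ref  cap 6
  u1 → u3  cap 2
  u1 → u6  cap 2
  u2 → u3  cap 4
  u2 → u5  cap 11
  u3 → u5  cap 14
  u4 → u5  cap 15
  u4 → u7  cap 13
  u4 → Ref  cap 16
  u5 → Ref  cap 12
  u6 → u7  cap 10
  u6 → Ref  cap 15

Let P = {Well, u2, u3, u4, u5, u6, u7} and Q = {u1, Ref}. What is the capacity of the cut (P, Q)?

49

Edges leaving {Well, u2, u3, u4, u5, u6, u7}: Well→Ref (6), u4→Ref (16), u5→Ref (12), u6→Ref (15).
Cut capacity = 6 + 16 + 12 + 15 = 49.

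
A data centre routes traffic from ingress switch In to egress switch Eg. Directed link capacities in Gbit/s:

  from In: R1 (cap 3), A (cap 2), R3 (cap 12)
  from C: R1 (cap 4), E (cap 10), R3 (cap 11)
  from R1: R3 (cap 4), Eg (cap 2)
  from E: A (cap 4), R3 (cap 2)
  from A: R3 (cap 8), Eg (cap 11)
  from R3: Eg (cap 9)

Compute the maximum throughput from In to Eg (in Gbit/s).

13

Augment In→R1→Eg: bottleneck 2, flow now 2.
Augment In→A→Eg: bottleneck 2, flow now 4.
Augment In→R3→Eg: bottleneck 9, flow now 13.
No augmenting path remains; maximum flow = 13.
In the residual graph, reachable from In: {In, R1, R3}.
Min-cut edges: In→A (2), R1→Eg (2), R3→Eg (9); capacity 2 + 2 + 9 = 13.
This cut is saturated, so no flow can exceed 13.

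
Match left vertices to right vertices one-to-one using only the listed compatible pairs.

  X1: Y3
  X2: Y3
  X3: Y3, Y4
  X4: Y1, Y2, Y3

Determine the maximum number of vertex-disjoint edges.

Unit-capacity flow: source→left, listed edges, right→sink; max matching = max flow.
Augmenting path X1→Y3 (+1); matched 1.
Augmenting path X3→Y4 (+1); matched 2.
Augmenting path X4→Y1 (+1); matched 3.
No augmenting path remains; maximum matching = 3.
König certificate: {X3, X4, Y3} is a vertex cover of size 3 (every listed pair touches it), so no matching can be larger.

3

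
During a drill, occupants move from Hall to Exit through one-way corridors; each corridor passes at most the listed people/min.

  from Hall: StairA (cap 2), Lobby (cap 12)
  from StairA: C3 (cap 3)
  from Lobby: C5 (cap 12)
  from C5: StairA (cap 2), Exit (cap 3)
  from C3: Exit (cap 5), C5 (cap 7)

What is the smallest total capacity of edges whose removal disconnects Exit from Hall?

Augment Hall→StairA→C3→Exit: bottleneck 2, flow now 2.
Augment Hall→Lobby→C5→Exit: bottleneck 3, flow now 5.
Augment Hall→Lobby→C5→StairA→C3→Exit: bottleneck 1, flow now 6.
No augmenting path remains; maximum flow = 6.
By max-flow min-cut, the minimum cut capacity equals the max flow.
In the residual graph, reachable from Hall: {Hall, StairA, Lobby, C5}.
Min-cut edges: StairA→C3 (3), C5→Exit (3); capacity 3 + 3 = 6.

6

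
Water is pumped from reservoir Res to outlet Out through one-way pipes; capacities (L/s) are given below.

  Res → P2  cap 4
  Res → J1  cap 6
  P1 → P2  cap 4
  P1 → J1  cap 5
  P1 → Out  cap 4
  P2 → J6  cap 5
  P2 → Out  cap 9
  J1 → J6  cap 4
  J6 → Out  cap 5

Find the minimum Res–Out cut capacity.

8

Augment Res→P2→Out: bottleneck 4, flow now 4.
Augment Res→J1→J6→Out: bottleneck 4, flow now 8.
No augmenting path remains; maximum flow = 8.
By max-flow min-cut, the minimum cut capacity equals the max flow.
In the residual graph, reachable from Res: {Res, J1}.
Min-cut edges: Res→P2 (4), J1→J6 (4); capacity 4 + 4 = 8.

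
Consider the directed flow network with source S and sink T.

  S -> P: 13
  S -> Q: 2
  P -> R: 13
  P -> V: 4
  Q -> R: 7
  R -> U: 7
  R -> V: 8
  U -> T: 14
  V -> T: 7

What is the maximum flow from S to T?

14

Augment S→P→V→T: bottleneck 4, flow now 4.
Augment S→P→R→U→T: bottleneck 7, flow now 11.
Augment S→P→R→V→T: bottleneck 2, flow now 13.
Augment S→Q→R→V→T: bottleneck 1, flow now 14.
No augmenting path remains; maximum flow = 14.
In the residual graph, reachable from S: {S, P, Q, R, V}.
Min-cut edges: R→U (7), V→T (7); capacity 7 + 7 = 14.
This cut is saturated, so no flow can exceed 14.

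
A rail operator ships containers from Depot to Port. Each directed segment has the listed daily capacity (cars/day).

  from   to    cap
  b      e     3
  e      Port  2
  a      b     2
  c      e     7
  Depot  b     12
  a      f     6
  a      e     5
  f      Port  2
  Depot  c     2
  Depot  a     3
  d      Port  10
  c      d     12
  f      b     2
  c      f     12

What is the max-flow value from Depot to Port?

6

Augment Depot→a→e→Port: bottleneck 2, flow now 2.
Augment Depot→a→f→Port: bottleneck 1, flow now 3.
Augment Depot→c→d→Port: bottleneck 2, flow now 5.
Augment Depot→b→e→a→f→Port: bottleneck 1, flow now 6. (uses reverse residual edge)
No augmenting path remains; maximum flow = 6.
In the residual graph, reachable from Depot: {Depot, a, b, e, f}.
Min-cut edges: Depot→c (2), e→Port (2), f→Port (2); capacity 2 + 2 + 2 = 6.
This cut is saturated, so no flow can exceed 6.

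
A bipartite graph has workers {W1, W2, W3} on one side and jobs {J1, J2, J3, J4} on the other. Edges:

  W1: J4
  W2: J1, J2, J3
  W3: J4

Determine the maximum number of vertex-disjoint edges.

Unit-capacity flow: source→left, listed edges, right→sink; max matching = max flow.
Augmenting path W1→J4 (+1); matched 1.
Augmenting path W2→J1 (+1); matched 2.
No augmenting path remains; maximum matching = 2.
König certificate: {W2, J4} is a vertex cover of size 2 (every listed pair touches it), so no matching can be larger.

2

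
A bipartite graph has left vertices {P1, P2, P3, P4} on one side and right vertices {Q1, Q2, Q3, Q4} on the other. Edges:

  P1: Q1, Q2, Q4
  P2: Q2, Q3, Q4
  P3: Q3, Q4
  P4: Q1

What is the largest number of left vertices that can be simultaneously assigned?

Unit-capacity flow: source→left, listed edges, right→sink; max matching = max flow.
Augmenting path P1→Q1 (+1); matched 1.
Augmenting path P2→Q2 (+1); matched 2.
Augmenting path P3→Q3 (+1); matched 3.
Augmenting path P4→Q1→P1→Q4 (+1); matched 4.
No augmenting path remains; maximum matching = 4.
König certificate: {P1, P2, P3, P4} is a vertex cover of size 4 (every listed pair touches it), so no matching can be larger.

4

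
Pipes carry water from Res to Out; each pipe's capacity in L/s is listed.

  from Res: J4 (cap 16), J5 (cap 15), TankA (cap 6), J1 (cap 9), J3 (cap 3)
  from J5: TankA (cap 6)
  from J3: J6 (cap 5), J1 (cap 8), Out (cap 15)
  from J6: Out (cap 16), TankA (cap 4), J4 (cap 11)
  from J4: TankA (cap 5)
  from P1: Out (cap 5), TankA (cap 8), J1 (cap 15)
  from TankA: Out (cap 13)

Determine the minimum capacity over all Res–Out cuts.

Augment Res→J3→Out: bottleneck 3, flow now 3.
Augment Res→TankA→Out: bottleneck 6, flow now 9.
Augment Res→J5→TankA→Out: bottleneck 6, flow now 15.
Augment Res→J4→TankA→Out: bottleneck 1, flow now 16.
No augmenting path remains; maximum flow = 16.
By max-flow min-cut, the minimum cut capacity equals the max flow.
In the residual graph, reachable from Res: {Res, J5, J4, J1, TankA}.
Min-cut edges: Res→J3 (3), TankA→Out (13); capacity 3 + 13 = 16.

16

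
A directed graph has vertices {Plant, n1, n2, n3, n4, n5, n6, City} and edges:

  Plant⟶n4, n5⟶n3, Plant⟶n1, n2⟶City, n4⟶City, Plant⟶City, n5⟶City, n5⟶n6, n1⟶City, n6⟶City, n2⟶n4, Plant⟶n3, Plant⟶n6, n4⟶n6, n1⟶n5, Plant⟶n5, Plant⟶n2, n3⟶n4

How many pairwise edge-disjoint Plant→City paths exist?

Assign every edge capacity 1; by Menger, the answer equals the max flow.
Path Plant→City (+1); total 1.
Path Plant→n1→City (+1); total 2.
Path Plant→n2→City (+1); total 3.
Path Plant→n4→City (+1); total 4.
Path Plant→n5→City (+1); total 5.
Path Plant→n6→City (+1); total 6.
No residual Plant→City path; max flow = 6.
Certifying cut of size 6: {Plant→City, Plant→n1, Plant→n2, Plant→n5, n4→City, n6→City}.

6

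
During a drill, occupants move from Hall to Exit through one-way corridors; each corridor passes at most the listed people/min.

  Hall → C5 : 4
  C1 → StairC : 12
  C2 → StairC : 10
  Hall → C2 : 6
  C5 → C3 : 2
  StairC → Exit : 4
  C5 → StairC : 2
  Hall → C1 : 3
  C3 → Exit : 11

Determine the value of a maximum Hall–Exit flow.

Augment Hall→C1→StairC→Exit: bottleneck 3, flow now 3.
Augment Hall→C2→StairC→Exit: bottleneck 1, flow now 4.
Augment Hall→C5→C3→Exit: bottleneck 2, flow now 6.
No augmenting path remains; maximum flow = 6.
In the residual graph, reachable from Hall: {Hall, C1, C2, C5, StairC}.
Min-cut edges: C5→C3 (2), StairC→Exit (4); capacity 2 + 4 = 6.
This cut is saturated, so no flow can exceed 6.

6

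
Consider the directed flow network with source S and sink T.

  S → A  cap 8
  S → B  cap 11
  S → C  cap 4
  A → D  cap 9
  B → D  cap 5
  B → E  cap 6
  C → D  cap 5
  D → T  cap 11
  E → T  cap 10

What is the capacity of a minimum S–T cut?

17

Augment S→A→D→T: bottleneck 8, flow now 8.
Augment S→B→D→T: bottleneck 3, flow now 11.
Augment S→B→E→T: bottleneck 6, flow now 17.
No augmenting path remains; maximum flow = 17.
By max-flow min-cut, the minimum cut capacity equals the max flow.
In the residual graph, reachable from S: {S, A, B, C, D}.
Min-cut edges: B→E (6), D→T (11); capacity 6 + 11 = 17.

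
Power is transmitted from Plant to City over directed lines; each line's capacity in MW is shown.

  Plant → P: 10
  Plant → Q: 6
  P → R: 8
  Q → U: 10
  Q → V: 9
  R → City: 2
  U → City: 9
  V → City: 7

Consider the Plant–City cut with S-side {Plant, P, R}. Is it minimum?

Given cut capacity: 6 + 2 = 8.
Augment Plant→P→R→City: bottleneck 2, flow now 2.
Augment Plant→Q→U→City: bottleneck 6, flow now 8.
No augmenting path remains; maximum flow = 8.
Cut capacity 8 equals the max flow, so it is a minimum cut.

Yes — it is a minimum cut (capacity 8).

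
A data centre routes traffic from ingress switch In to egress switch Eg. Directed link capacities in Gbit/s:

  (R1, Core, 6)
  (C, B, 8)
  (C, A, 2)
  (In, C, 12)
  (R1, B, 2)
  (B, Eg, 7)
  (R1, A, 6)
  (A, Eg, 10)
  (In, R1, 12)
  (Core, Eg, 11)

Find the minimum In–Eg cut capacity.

Augment In→R1→Core→Eg: bottleneck 6, flow now 6.
Augment In→R1→A→Eg: bottleneck 6, flow now 12.
Augment In→C→A→Eg: bottleneck 2, flow now 14.
Augment In→C→B→Eg: bottleneck 7, flow now 21.
No augmenting path remains; maximum flow = 21.
By max-flow min-cut, the minimum cut capacity equals the max flow.
In the residual graph, reachable from In: {In, C, B}.
Min-cut edges: In→R1 (12), C→A (2), B→Eg (7); capacity 12 + 2 + 7 = 21.

21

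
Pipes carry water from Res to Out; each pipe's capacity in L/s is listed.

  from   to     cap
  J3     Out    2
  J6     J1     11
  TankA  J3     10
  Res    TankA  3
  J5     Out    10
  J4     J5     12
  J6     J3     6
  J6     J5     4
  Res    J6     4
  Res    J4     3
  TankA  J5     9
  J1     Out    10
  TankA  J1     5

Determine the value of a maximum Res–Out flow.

Augment Res→J4→J5→Out: bottleneck 3, flow now 3.
Augment Res→TankA→J5→Out: bottleneck 3, flow now 6.
Augment Res→J6→J5→Out: bottleneck 4, flow now 10.
No augmenting path remains; maximum flow = 10.
In the residual graph, reachable from Res: {Res}.
Min-cut edges: Res→J4 (3), Res→TankA (3), Res→J6 (4); capacity 3 + 3 + 4 = 10.
This cut is saturated, so no flow can exceed 10.

10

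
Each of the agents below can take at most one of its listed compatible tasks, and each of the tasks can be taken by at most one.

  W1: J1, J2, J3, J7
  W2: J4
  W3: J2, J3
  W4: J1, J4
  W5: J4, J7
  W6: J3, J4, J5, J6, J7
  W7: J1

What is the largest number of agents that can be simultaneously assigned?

6

Unit-capacity flow: source→left, listed edges, right→sink; max matching = max flow.
Augmenting path W1→J1 (+1); matched 1.
Augmenting path W2→J4 (+1); matched 2.
Augmenting path W3→J2 (+1); matched 3.
Augmenting path W5→J7 (+1); matched 4.
Augmenting path W6→J3 (+1); matched 5.
Augmenting path W4→J1→W1→J3→W6→J5 (+1); matched 6.
No augmenting path remains; maximum matching = 6.
König certificate: {W1, W3, W5, W6, J1, J4} is a vertex cover of size 6 (every listed pair touches it), so no matching can be larger.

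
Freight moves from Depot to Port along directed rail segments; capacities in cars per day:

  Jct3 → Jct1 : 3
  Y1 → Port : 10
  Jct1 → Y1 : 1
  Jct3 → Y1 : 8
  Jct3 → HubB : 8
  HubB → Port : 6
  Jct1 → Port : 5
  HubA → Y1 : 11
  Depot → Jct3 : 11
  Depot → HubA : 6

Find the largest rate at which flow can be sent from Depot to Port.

Augment Depot→HubA→Y1→Port: bottleneck 6, flow now 6.
Augment Depot→Jct3→Y1→Port: bottleneck 4, flow now 10.
Augment Depot→Jct3→Jct1→Port: bottleneck 3, flow now 13.
Augment Depot→Jct3→HubB→Port: bottleneck 4, flow now 17.
No augmenting path remains; maximum flow = 17.
In the residual graph, reachable from Depot: {Depot}.
Min-cut edges: Depot→HubA (6), Depot→Jct3 (11); capacity 6 + 11 = 17.
This cut is saturated, so no flow can exceed 17.

17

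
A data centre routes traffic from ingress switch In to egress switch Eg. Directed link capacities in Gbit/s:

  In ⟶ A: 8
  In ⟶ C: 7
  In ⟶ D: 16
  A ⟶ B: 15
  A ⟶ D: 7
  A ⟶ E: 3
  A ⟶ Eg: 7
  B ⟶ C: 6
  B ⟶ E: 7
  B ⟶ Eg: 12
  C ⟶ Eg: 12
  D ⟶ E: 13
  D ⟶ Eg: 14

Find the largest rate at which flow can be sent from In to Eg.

29

Augment In→A→Eg: bottleneck 7, flow now 7.
Augment In→C→Eg: bottleneck 7, flow now 14.
Augment In→D→Eg: bottleneck 14, flow now 28.
Augment In→A→B→Eg: bottleneck 1, flow now 29.
No augmenting path remains; maximum flow = 29.
In the residual graph, reachable from In: {In, D, E}.
Min-cut edges: In→A (8), In→C (7), D→Eg (14); capacity 8 + 7 + 14 = 29.
This cut is saturated, so no flow can exceed 29.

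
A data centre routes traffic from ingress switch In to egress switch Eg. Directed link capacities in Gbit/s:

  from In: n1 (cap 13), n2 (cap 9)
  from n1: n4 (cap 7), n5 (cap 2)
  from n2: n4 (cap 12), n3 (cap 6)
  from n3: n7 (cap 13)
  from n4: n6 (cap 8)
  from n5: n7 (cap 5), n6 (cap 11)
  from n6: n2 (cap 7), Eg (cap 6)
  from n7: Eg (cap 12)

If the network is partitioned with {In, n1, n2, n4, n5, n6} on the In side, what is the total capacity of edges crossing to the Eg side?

Edges leaving {In, n1, n2, n4, n5, n6}: n2→n3 (6), n5→n7 (5), n6→Eg (6).
Cut capacity = 6 + 5 + 6 = 17.

17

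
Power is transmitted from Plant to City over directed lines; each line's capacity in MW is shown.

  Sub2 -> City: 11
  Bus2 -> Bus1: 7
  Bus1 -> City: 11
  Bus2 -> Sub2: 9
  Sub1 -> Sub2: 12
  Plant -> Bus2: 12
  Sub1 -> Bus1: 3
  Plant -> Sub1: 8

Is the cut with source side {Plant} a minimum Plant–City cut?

Given cut capacity: 8 + 12 = 20.
Augment Plant→Sub1→Sub2→City: bottleneck 8, flow now 8.
Augment Plant→Bus2→Sub2→City: bottleneck 3, flow now 11.
Augment Plant→Bus2→Bus1→City: bottleneck 7, flow now 18.
Augment Plant→Bus2→Sub2→Sub1→Bus1→City: bottleneck 2, flow now 20. (uses reverse residual edge)
No augmenting path remains; maximum flow = 20.
Cut capacity 20 equals the max flow, so it is a minimum cut.

Yes — it is a minimum cut (capacity 20).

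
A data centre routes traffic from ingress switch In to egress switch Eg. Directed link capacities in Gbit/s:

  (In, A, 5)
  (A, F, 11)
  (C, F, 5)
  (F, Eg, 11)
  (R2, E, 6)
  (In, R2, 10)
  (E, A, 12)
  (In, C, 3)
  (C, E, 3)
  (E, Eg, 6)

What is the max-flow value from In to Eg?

Augment In→R2→E→Eg: bottleneck 6, flow now 6.
Augment In→C→F→Eg: bottleneck 3, flow now 9.
Augment In→A→F→Eg: bottleneck 5, flow now 14.
No augmenting path remains; maximum flow = 14.
In the residual graph, reachable from In: {In, R2}.
Min-cut edges: In→C (3), In→A (5), R2→E (6); capacity 3 + 5 + 6 = 14.
This cut is saturated, so no flow can exceed 14.

14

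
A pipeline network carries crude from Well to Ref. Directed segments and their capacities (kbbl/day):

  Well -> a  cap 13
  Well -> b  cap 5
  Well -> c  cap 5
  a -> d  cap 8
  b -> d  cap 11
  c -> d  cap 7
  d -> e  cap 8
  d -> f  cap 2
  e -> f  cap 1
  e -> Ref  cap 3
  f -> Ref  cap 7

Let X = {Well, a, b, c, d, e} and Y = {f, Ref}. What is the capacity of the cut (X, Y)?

6

Edges leaving {Well, a, b, c, d, e}: d→f (2), e→f (1), e→Ref (3).
Cut capacity = 2 + 1 + 3 = 6.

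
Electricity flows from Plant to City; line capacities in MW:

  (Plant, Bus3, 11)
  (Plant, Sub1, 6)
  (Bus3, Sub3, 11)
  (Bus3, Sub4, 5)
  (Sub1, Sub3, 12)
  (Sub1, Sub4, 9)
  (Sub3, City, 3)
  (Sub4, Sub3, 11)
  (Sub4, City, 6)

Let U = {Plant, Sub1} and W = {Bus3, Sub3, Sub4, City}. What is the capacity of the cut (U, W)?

Edges leaving {Plant, Sub1}: Plant→Bus3 (11), Sub1→Sub3 (12), Sub1→Sub4 (9).
Cut capacity = 11 + 12 + 9 = 32.

32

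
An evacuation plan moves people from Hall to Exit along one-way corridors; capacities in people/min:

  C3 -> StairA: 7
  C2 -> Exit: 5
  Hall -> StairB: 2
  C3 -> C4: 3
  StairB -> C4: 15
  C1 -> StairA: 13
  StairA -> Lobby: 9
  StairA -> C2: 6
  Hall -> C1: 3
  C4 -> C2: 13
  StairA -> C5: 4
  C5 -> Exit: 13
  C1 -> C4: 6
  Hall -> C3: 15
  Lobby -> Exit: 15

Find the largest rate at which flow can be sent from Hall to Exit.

Augment Hall→C3→C4→C2→Exit: bottleneck 3, flow now 3.
Augment Hall→C3→StairA→C5→Exit: bottleneck 4, flow now 7.
Augment Hall→C3→StairA→C2→Exit: bottleneck 2, flow now 9.
Augment Hall→C3→StairA→Lobby→Exit: bottleneck 1, flow now 10.
Augment Hall→C1→StairA→Lobby→Exit: bottleneck 3, flow now 13.
Augment Hall→StairB→C4→C2→StairA→Lobby→Exit: bottleneck 2, flow now 15. (uses reverse residual edge)
No augmenting path remains; maximum flow = 15.
In the residual graph, reachable from Hall: {Hall, C3}.
Min-cut edges: Hall→StairB (2), Hall→C1 (3), C3→C4 (3), C3→StairA (7); capacity 2 + 3 + 3 + 7 = 15.
This cut is saturated, so no flow can exceed 15.

15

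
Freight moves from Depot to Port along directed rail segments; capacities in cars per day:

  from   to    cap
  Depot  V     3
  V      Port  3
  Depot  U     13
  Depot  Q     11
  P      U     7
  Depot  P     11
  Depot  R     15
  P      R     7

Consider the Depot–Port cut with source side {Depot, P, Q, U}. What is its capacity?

25

Edges leaving {Depot, P, Q, U}: Depot→R (15), Depot→V (3), P→R (7).
Cut capacity = 15 + 3 + 7 = 25.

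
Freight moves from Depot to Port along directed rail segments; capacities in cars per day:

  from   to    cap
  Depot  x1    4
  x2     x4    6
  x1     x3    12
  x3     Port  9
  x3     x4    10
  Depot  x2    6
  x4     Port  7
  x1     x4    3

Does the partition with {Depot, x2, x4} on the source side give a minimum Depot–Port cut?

Given cut capacity: 4 + 7 = 11.
Augment Depot→x1→x3→Port: bottleneck 4, flow now 4.
Augment Depot→x2→x4→Port: bottleneck 6, flow now 10.
No augmenting path remains; maximum flow = 10.
In the residual graph, reachable from Depot: {Depot}.
Min-cut edges: Depot→x1 (4), Depot→x2 (6); capacity 4 + 6 = 10.
Cut capacity 11 exceeds the max flow 10, so it is not minimum.

No — its capacity is 11, but the minimum cut has capacity 10.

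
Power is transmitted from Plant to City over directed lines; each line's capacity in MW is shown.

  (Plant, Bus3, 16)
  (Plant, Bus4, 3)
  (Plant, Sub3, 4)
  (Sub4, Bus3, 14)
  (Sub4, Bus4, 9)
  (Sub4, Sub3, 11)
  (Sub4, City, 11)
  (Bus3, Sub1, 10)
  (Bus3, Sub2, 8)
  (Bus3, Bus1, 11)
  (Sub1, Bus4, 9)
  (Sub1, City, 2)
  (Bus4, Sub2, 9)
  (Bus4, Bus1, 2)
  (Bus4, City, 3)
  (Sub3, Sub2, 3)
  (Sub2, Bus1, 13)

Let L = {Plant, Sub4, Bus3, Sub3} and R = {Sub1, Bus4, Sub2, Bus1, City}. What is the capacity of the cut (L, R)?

Edges leaving {Plant, Sub4, Bus3, Sub3}: Plant→Bus4 (3), Sub4→Bus4 (9), Sub4→City (11), Bus3→Sub1 (10), Bus3→Sub2 (8), Bus3→Bus1 (11), Sub3→Sub2 (3).
Cut capacity = 3 + 9 + 11 + 10 + 8 + 11 + 3 = 55.

55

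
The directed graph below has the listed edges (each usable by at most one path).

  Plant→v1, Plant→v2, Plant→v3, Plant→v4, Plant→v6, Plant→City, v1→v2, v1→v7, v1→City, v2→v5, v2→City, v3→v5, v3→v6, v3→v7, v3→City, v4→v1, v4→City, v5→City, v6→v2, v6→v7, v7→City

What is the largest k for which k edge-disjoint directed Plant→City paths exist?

6

Assign every edge capacity 1; by Menger, the answer equals the max flow.
Path Plant→City (+1); total 1.
Path Plant→v1→City (+1); total 2.
Path Plant→v2→City (+1); total 3.
Path Plant→v3→City (+1); total 4.
Path Plant→v4→City (+1); total 5.
Path Plant→v6→v7→City (+1); total 6.
No residual Plant→City path; max flow = 6.
Certifying cut of size 6: {Plant→City, Plant→v1, Plant→v2, Plant→v3, Plant→v4, Plant→v6}.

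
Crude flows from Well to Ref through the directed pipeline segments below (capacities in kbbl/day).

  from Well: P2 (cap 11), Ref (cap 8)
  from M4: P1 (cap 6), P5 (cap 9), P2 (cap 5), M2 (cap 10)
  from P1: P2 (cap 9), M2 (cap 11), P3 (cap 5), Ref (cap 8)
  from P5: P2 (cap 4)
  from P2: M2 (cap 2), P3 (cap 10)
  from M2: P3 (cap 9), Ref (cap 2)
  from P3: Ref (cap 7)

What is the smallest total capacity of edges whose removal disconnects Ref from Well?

Augment Well→Ref: bottleneck 8, flow now 8.
Augment Well→P2→M2→Ref: bottleneck 2, flow now 10.
Augment Well→P2→P3→Ref: bottleneck 7, flow now 17.
No augmenting path remains; maximum flow = 17.
By max-flow min-cut, the minimum cut capacity equals the max flow.
In the residual graph, reachable from Well: {Well, P2, P3}.
Min-cut edges: Well→Ref (8), P2→M2 (2), P3→Ref (7); capacity 8 + 2 + 7 = 17.

17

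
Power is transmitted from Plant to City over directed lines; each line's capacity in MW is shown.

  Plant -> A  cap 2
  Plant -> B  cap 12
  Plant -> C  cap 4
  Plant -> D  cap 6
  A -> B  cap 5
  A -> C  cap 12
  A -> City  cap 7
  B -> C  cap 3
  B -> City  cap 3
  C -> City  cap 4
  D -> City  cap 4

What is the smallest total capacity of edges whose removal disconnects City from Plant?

Augment Plant→A→City: bottleneck 2, flow now 2.
Augment Plant→B→City: bottleneck 3, flow now 5.
Augment Plant→C→City: bottleneck 4, flow now 9.
Augment Plant→D→City: bottleneck 4, flow now 13.
No augmenting path remains; maximum flow = 13.
By max-flow min-cut, the minimum cut capacity equals the max flow.
In the residual graph, reachable from Plant: {Plant, B, C, D}.
Min-cut edges: Plant→A (2), B→City (3), C→City (4), D→City (4); capacity 2 + 3 + 4 + 4 = 13.

13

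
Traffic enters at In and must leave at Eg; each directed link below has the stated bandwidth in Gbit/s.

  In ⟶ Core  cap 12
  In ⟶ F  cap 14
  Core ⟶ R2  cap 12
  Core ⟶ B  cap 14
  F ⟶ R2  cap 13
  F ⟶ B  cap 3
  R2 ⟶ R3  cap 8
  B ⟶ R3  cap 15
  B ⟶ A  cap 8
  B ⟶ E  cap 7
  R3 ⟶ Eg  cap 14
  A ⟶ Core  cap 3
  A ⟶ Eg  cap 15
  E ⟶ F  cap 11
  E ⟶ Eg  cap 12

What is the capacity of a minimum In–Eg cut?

Augment In→Core→R2→R3→Eg: bottleneck 8, flow now 8.
Augment In→Core→B→R3→Eg: bottleneck 4, flow now 12.
Augment In→F→B→R3→Eg: bottleneck 2, flow now 14.
Augment In→F→B→A→Eg: bottleneck 1, flow now 15.
Augment In→F→R2→Core→B→A→Eg: bottleneck 7, flow now 22. (uses reverse residual edge)
Augment In→F→R2→Core→B→E→Eg: bottleneck 1, flow now 23. (uses reverse residual edge)
No augmenting path remains; maximum flow = 23.
By max-flow min-cut, the minimum cut capacity equals the max flow.
In the residual graph, reachable from In: {In, F, R2}.
Min-cut edges: In→Core (12), F→B (3), R2→R3 (8); capacity 12 + 3 + 8 = 23.

23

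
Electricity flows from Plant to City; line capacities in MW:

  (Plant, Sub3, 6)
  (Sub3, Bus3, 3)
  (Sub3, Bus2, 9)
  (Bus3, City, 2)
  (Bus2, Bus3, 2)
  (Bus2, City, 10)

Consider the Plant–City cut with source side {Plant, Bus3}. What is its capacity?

8

Edges leaving {Plant, Bus3}: Plant→Sub3 (6), Bus3→City (2).
Cut capacity = 6 + 2 = 8.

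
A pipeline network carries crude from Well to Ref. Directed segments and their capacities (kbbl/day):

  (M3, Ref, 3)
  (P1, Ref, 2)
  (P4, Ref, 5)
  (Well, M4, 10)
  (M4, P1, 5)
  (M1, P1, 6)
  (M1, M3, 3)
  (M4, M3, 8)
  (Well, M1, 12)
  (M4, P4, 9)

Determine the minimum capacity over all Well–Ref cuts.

10

Augment Well→M4→M3→Ref: bottleneck 3, flow now 3.
Augment Well→M4→P4→Ref: bottleneck 5, flow now 8.
Augment Well→M4→P1→Ref: bottleneck 2, flow now 10.
No augmenting path remains; maximum flow = 10.
By max-flow min-cut, the minimum cut capacity equals the max flow.
In the residual graph, reachable from Well: {Well, M4, M1, M3, P4, P1}.
Min-cut edges: M3→Ref (3), P4→Ref (5), P1→Ref (2); capacity 3 + 5 + 2 = 10.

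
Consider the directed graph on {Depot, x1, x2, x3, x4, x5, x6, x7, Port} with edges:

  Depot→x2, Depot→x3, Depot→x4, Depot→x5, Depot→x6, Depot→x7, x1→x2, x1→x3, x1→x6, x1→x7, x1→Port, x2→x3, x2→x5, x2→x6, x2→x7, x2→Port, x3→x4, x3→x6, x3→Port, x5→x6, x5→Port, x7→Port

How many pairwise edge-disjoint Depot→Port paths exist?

4

Assign every edge capacity 1; by Menger, the answer equals the max flow.
Path Depot→x2→Port (+1); total 1.
Path Depot→x3→Port (+1); total 2.
Path Depot→x5→Port (+1); total 3.
Path Depot→x7→Port (+1); total 4.
No residual Depot→Port path; max flow = 4.
Certifying cut of size 4: {Depot→x2, Depot→x3, Depot→x5, Depot→x7}.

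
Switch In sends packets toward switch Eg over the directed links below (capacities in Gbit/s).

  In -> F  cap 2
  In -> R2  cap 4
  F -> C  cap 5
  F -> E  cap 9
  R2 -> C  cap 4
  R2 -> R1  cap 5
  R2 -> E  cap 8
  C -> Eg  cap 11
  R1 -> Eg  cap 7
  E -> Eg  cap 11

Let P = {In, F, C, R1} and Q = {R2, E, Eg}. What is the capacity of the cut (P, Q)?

Edges leaving {In, F, C, R1}: In→R2 (4), F→E (9), C→Eg (11), R1→Eg (7).
Cut capacity = 4 + 9 + 11 + 7 = 31.

31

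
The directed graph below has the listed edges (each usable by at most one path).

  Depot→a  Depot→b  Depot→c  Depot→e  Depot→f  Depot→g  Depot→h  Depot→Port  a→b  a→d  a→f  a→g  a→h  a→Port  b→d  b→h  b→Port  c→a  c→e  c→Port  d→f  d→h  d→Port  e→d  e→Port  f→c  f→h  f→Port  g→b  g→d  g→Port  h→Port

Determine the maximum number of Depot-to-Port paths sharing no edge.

Assign every edge capacity 1; by Menger, the answer equals the max flow.
Path Depot→Port (+1); total 1.
Path Depot→a→Port (+1); total 2.
Path Depot→b→Port (+1); total 3.
Path Depot→c→Port (+1); total 4.
Path Depot→e→Port (+1); total 5.
Path Depot→f→Port (+1); total 6.
Path Depot→g→Port (+1); total 7.
Path Depot→h→Port (+1); total 8.
No residual Depot→Port path; max flow = 8.
Certifying cut of size 8: {Depot→Port, Depot→a, Depot→b, Depot→c, Depot→e, Depot→f, Depot→g, Depot→h}.

8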